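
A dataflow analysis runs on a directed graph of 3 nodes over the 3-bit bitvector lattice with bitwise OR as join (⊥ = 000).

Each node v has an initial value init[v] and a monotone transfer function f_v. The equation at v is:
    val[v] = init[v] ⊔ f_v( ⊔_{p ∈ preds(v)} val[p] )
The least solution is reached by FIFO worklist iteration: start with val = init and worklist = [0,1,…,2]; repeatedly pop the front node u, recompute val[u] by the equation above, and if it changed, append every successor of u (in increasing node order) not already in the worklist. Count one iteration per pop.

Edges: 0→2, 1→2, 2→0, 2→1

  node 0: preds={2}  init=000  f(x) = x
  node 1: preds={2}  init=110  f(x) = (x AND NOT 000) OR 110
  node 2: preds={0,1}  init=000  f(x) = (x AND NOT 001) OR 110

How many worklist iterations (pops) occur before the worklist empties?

Worklist (6 pops):
  #1 pop 0: in=000 → 000 (no change)
  #2 pop 1: in=000 → 110 (no change)
  #3 pop 2: in=110 → 110 (was 000); enqueue [0,1]
  #4 pop 0: in=110 → 110 (was 000); enqueue [2]
  #5 pop 1: in=110 → 110 (no change)
  #6 pop 2: in=110 → 110 (no change)

Fixpoint:
  val[0] = 110
  val[1] = 110
  val[2] = 110

6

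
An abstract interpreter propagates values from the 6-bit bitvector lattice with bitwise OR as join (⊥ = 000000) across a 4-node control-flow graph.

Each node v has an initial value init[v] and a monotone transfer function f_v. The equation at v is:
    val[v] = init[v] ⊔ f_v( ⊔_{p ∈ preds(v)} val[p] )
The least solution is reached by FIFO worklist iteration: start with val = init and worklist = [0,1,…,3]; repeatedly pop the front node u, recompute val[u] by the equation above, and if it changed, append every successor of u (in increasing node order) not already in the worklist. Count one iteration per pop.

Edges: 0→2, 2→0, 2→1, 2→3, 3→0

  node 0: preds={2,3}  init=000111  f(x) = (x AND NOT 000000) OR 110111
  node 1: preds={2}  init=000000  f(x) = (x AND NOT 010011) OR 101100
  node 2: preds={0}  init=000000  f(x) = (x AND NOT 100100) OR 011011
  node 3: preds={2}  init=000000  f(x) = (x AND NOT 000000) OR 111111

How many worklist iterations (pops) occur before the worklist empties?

Worklist (7 pops):
  #1 pop 0: in=000000 → 110111 (was 000111); enqueue []
  #2 pop 1: in=000000 → 101100 (was 000000); enqueue []
  #3 pop 2: in=110111 → 011011 (was 000000); enqueue [0,1]
  #4 pop 3: in=011011 → 111111 (was 000000); enqueue []
  #5 pop 0: in=111111 → 111111 (was 110111); enqueue [2]
  #6 pop 1: in=011011 → 101100 (no change)
  #7 pop 2: in=111111 → 011011 (no change)

Fixpoint:
  val[0] = 111111
  val[1] = 101100
  val[2] = 011011
  val[3] = 111111

7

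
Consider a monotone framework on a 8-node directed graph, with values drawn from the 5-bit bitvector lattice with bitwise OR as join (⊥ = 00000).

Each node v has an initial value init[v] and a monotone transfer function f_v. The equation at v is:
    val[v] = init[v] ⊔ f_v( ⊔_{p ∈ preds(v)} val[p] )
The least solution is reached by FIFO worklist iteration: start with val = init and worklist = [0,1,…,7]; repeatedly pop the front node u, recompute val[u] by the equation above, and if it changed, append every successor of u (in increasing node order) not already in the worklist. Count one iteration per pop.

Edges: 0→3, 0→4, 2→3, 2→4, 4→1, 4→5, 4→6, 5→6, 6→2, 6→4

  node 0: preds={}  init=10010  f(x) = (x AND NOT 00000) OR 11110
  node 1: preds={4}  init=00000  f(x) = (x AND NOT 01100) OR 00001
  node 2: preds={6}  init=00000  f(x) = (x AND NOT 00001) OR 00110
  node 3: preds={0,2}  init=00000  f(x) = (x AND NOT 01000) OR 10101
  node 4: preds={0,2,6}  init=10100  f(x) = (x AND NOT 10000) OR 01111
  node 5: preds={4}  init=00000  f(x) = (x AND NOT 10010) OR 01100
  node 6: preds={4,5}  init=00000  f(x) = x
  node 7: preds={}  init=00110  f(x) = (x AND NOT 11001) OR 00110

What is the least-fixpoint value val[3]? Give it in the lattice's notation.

Iteration log — 12 steps:
  step 1. node 0  ⊔preds=00000  new=11110  old=10010  +wl: 
  step 2. node 1  ⊔preds=10100  new=10001  old=00000  +wl: 
  step 3. node 2  ⊔preds=00000  new=00110  old=00000  +wl: 
  step 4. node 3  ⊔preds=11110  new=10111  old=00000  +wl: 
  step 5. node 4  ⊔preds=11110  new=11111  old=10100  +wl: 1
  step 6. node 5  ⊔preds=11111  new=01101  old=00000  +wl: 
  step 7. node 6  ⊔preds=11111  new=11111  old=00000  +wl: 2,4
  step 8. node 7  ⊔preds=00000  new=00110  stable
  step 9. node 1  ⊔preds=11111  new=10011  old=10001  +wl: 
  step 10. node 2  ⊔preds=11111  new=11110  old=00110  +wl: 3
  step 11. node 4  ⊔preds=11111  new=11111  stable
  step 12. node 3  ⊔preds=11110  new=10111  stable

Least fixpoint reached:
  node 0: 11110
  node 1: 10011
  node 2: 11110
  node 3: 10111
  node 4: 11111
  node 5: 01101
  node 6: 11111
  node 7: 00110

10111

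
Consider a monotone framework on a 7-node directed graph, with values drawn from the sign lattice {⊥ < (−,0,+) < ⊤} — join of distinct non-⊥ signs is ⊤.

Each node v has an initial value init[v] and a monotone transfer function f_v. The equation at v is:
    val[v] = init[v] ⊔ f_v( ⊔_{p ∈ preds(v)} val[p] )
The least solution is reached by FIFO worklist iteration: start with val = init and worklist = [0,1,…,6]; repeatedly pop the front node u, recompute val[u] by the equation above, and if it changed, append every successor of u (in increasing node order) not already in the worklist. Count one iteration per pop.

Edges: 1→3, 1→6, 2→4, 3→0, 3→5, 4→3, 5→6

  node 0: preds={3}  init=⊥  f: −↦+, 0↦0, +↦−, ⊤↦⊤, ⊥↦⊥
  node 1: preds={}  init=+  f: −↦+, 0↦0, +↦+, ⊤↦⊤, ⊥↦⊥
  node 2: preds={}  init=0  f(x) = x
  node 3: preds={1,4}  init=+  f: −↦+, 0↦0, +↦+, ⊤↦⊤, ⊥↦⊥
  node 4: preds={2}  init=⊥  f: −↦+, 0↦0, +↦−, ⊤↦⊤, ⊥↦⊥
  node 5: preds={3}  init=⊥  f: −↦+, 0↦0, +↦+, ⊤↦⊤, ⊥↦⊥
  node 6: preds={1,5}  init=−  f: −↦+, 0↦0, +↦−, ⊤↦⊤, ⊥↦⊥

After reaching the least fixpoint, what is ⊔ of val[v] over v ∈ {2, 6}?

Iteration log — 11 steps:
  step 1. node 0  ⊔preds=+  new=−  old=⊥  +wl: 
  step 2. node 1  ⊔preds=⊥  new=+  stable
  step 3. node 2  ⊔preds=⊥  new=0  stable
  step 4. node 3  ⊔preds=+  new=+  stable
  step 5. node 4  ⊔preds=0  new=0  old=⊥  +wl: 3
  step 6. node 5  ⊔preds=+  new=+  old=⊥  +wl: 
  step 7. node 6  ⊔preds=+  new=−  stable
  step 8. node 3  ⊔preds=⊤  new=⊤  old=+  +wl: 0,5
  step 9. node 0  ⊔preds=⊤  new=⊤  old=−  +wl: 
  step 10. node 5  ⊔preds=⊤  new=⊤  old=+  +wl: 6
  step 11. node 6  ⊔preds=⊤  new=⊤  old=−  +wl: 

Least fixpoint reached:
  node 0: ⊤
  node 1: +
  node 2: 0
  node 3: ⊤
  node 4: 0
  node 5: ⊤
  node 6: ⊤

⊤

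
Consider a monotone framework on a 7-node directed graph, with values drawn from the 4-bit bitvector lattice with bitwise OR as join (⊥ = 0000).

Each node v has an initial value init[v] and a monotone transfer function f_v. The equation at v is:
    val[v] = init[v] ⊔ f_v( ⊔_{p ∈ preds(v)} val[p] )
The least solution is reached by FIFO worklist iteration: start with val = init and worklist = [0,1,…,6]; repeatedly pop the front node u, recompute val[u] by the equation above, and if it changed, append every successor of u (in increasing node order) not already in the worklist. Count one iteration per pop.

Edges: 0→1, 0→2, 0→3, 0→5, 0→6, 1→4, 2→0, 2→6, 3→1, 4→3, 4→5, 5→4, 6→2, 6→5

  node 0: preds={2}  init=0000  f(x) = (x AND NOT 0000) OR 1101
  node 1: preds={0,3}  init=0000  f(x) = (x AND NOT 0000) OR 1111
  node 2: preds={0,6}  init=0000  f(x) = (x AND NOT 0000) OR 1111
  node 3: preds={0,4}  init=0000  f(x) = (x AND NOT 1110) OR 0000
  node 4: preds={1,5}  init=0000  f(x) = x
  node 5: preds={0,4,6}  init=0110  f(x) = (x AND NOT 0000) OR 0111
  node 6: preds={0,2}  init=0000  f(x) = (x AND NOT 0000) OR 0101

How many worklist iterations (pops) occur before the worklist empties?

14

Trace (14 dequeues):
  [1] u=0 | in 0000 | out 1101 | prev 0000 | push {}
  [2] u=1 | in 1101 | out 1111 | prev 0000 | push {}
  [3] u=2 | in 1101 | out 1111 | prev 0000 | push {0}
  [4] u=3 | in 1101 | out 0001 | prev 0000 | push {1}
  [5] u=4 | in 1111 | out 1111 | prev 0000 | push {3}
  [6] u=5 | in 1111 | out 1111 | prev 0110 | push {4}
  [7] u=6 | in 1111 | out 1111 | prev 0000 | push {2,5}
  [8] u=0 | in 1111 | out 1111 | prev 1101 | push {6}
  [9] u=1 | in 1111 | out 1111 | ==
  [10] u=3 | in 1111 | out 0001 | ==
  [11] u=4 | in 1111 | out 1111 | ==
  [12] u=2 | in 1111 | out 1111 | ==
  [13] u=5 | in 1111 | out 1111 | ==
  [14] u=6 | in 1111 | out 1111 | ==

Converged values:
  [0] 1111
  [1] 1111
  [2] 1111
  [3] 0001
  [4] 1111
  [5] 1111
  [6] 1111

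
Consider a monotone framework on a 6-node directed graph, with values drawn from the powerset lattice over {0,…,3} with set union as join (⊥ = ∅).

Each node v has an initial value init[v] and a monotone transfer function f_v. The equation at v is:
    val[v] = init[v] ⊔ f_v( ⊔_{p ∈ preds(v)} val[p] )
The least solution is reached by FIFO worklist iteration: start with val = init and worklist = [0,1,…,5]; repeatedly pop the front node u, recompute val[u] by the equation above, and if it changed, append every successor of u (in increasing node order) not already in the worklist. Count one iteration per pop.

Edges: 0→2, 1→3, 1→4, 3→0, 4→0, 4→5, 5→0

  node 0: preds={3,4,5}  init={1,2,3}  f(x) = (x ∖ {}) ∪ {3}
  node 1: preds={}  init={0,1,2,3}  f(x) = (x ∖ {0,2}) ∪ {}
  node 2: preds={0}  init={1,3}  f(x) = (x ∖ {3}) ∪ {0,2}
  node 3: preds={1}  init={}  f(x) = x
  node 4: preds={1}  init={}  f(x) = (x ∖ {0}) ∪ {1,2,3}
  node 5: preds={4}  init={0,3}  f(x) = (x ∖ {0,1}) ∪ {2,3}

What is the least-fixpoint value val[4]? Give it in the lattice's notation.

Iteration log — 7 steps:
  step 1. node 0  ⊔preds={0,3}  new={0,1,2,3}  old={1,2,3}  +wl: 
  step 2. node 1  ⊔preds={}  new={0,1,2,3}  stable
  step 3. node 2  ⊔preds={0,1,2,3}  new={0,1,2,3}  old={1,3}  +wl: 
  step 4. node 3  ⊔preds={0,1,2,3}  new={0,1,2,3}  old={}  +wl: 0
  step 5. node 4  ⊔preds={0,1,2,3}  new={1,2,3}  old={}  +wl: 
  step 6. node 5  ⊔preds={1,2,3}  new={0,2,3}  old={0,3}  +wl: 
  step 7. node 0  ⊔preds={0,1,2,3}  new={0,1,2,3}  stable

Least fixpoint reached:
  node 0: {0,1,2,3}
  node 1: {0,1,2,3}
  node 2: {0,1,2,3}
  node 3: {0,1,2,3}
  node 4: {1,2,3}
  node 5: {0,2,3}

{1,2,3}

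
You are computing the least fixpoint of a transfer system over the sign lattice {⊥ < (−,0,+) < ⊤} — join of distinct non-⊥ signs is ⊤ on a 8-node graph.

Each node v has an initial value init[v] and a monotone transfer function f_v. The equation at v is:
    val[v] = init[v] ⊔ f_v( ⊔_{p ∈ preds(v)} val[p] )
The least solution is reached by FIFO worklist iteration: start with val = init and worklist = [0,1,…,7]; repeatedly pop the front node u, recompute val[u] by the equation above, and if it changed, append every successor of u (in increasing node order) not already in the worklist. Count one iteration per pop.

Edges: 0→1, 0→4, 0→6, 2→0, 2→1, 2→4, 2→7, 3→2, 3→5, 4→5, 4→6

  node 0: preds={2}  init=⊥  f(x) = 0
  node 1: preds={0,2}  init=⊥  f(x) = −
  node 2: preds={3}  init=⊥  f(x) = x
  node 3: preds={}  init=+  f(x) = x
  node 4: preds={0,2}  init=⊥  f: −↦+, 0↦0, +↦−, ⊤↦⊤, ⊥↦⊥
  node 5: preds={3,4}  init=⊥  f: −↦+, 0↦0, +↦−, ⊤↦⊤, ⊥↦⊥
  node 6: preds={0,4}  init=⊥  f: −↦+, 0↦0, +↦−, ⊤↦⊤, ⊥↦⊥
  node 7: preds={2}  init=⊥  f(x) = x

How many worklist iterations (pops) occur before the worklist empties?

Worklist (10 pops):
  #1 pop 0: in=⊥ → 0 (was ⊥); enqueue []
  #2 pop 1: in=0 → − (was ⊥); enqueue []
  #3 pop 2: in=+ → + (was ⊥); enqueue [0,1]
  #4 pop 3: in=⊥ → + (no change)
  #5 pop 4: in=⊤ → ⊤ (was ⊥); enqueue []
  #6 pop 5: in=⊤ → ⊤ (was ⊥); enqueue []
  #7 pop 6: in=⊤ → ⊤ (was ⊥); enqueue []
  #8 pop 7: in=+ → + (was ⊥); enqueue []
  #9 pop 0: in=+ → 0 (no change)
  #10 pop 1: in=⊤ → − (no change)

Fixpoint:
  val[0] = 0
  val[1] = −
  val[2] = +
  val[3] = +
  val[4] = ⊤
  val[5] = ⊤
  val[6] = ⊤
  val[7] = +

10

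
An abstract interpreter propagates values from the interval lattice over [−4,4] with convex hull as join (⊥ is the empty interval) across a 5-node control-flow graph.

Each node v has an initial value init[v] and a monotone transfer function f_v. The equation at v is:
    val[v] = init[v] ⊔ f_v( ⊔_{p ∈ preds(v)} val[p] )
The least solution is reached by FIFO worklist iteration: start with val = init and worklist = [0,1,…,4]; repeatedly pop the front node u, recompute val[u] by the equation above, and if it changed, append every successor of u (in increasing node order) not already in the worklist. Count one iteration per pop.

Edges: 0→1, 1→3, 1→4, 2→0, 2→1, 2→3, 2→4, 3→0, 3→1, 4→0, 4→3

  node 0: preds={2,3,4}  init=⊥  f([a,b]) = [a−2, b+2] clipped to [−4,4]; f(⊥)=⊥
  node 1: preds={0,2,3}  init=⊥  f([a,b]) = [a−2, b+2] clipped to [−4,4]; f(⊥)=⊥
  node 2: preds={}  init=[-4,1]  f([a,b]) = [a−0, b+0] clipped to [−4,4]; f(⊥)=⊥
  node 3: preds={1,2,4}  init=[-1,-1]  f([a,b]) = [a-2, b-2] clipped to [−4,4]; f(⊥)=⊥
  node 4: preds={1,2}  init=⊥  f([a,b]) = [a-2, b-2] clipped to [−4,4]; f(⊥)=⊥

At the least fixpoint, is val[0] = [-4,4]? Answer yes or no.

yes

Trace (8 dequeues):
  [1] u=0 | in [-4,1] | out [-4,3] | prev ⊥ | push {}
  [2] u=1 | in [-4,3] | out [-4,4] | prev ⊥ | push {}
  [3] u=2 | in ⊥ | out [-4,1] | ==
  [4] u=3 | in [-4,4] | out [-4,2] | prev [-1,-1] | push {0,1}
  [5] u=4 | in [-4,4] | out [-4,2] | prev ⊥ | push {3}
  [6] u=0 | in [-4,2] | out [-4,4] | prev [-4,3] | push {}
  [7] u=1 | in [-4,4] | out [-4,4] | ==
  [8] u=3 | in [-4,4] | out [-4,2] | ==

Converged values:
  [0] [-4,4]
  [1] [-4,4]
  [2] [-4,1]
  [3] [-4,2]
  [4] [-4,2]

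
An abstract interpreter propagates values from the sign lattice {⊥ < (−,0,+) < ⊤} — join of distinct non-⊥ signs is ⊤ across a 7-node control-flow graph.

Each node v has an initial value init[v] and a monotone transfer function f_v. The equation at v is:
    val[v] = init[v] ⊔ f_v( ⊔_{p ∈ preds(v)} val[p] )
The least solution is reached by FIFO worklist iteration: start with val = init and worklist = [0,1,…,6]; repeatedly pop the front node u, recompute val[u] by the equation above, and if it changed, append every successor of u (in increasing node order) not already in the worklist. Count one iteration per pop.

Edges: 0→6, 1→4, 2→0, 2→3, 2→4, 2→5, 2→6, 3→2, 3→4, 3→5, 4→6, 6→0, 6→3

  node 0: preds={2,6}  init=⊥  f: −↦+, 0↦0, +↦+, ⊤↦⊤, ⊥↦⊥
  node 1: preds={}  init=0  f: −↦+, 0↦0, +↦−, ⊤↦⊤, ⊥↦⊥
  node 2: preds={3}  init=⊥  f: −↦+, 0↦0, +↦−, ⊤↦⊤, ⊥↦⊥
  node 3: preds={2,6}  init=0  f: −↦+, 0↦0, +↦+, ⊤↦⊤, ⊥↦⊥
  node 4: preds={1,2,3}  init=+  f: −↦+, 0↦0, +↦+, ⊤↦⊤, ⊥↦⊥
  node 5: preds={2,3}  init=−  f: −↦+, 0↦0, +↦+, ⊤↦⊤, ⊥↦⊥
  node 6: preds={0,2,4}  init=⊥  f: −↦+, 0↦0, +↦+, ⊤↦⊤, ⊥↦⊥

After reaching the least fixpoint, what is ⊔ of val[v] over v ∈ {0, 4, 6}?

⊤

Trace (16 dequeues):
  [1] u=0 | in ⊥ | out ⊥ | ==
  [2] u=1 | in ⊥ | out 0 | ==
  [3] u=2 | in 0 | out 0 | prev ⊥ | push {0}
  [4] u=3 | in 0 | out 0 | ==
  [5] u=4 | in 0 | out ⊤ | prev + | push {}
  [6] u=5 | in 0 | out ⊤ | prev − | push {}
  [7] u=6 | in ⊤ | out ⊤ | prev ⊥ | push {3}
  [8] u=0 | in ⊤ | out ⊤ | prev ⊥ | push {6}
  [9] u=3 | in ⊤ | out ⊤ | prev 0 | push {2,4,5}
  [10] u=6 | in ⊤ | out ⊤ | ==
  [11] u=2 | in ⊤ | out ⊤ | prev 0 | push {0,3,6}
  [12] u=4 | in ⊤ | out ⊤ | ==
  [13] u=5 | in ⊤ | out ⊤ | ==
  [14] u=0 | in ⊤ | out ⊤ | ==
  [15] u=3 | in ⊤ | out ⊤ | ==
  [16] u=6 | in ⊤ | out ⊤ | ==

Converged values:
  [0] ⊤
  [1] 0
  [2] ⊤
  [3] ⊤
  [4] ⊤
  [5] ⊤
  [6] ⊤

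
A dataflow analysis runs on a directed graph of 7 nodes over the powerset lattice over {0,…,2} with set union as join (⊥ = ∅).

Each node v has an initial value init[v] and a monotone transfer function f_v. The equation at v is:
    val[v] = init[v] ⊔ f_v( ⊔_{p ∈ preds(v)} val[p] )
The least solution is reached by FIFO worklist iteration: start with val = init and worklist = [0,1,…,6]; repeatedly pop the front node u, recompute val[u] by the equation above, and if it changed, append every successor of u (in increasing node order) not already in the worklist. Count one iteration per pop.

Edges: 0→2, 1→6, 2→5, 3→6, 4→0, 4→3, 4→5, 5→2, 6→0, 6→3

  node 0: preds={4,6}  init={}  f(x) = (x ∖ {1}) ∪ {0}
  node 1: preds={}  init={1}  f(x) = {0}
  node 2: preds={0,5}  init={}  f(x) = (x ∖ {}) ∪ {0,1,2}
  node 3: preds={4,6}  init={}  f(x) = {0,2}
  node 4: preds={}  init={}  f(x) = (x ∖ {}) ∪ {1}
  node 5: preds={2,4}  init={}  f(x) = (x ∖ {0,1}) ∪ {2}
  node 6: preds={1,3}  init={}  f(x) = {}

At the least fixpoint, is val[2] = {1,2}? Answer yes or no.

Worklist (10 pops):
  #1 pop 0: in={} → {0} (was {}); enqueue []
  #2 pop 1: in={} → {0,1} (was {1}); enqueue []
  #3 pop 2: in={0} → {0,1,2} (was {}); enqueue []
  #4 pop 3: in={} → {0,2} (was {}); enqueue []
  #5 pop 4: in={} → {1} (was {}); enqueue [0,3]
  #6 pop 5: in={0,1,2} → {2} (was {}); enqueue [2]
  #7 pop 6: in={0,1,2} → {} (no change)
  #8 pop 0: in={1} → {0} (no change)
  #9 pop 3: in={1} → {0,2} (no change)
  #10 pop 2: in={0,2} → {0,1,2} (no change)

Fixpoint:
  val[0] = {0}
  val[1] = {0,1}
  val[2] = {0,1,2}
  val[3] = {0,2}
  val[4] = {1}
  val[5] = {2}
  val[6] = {}

no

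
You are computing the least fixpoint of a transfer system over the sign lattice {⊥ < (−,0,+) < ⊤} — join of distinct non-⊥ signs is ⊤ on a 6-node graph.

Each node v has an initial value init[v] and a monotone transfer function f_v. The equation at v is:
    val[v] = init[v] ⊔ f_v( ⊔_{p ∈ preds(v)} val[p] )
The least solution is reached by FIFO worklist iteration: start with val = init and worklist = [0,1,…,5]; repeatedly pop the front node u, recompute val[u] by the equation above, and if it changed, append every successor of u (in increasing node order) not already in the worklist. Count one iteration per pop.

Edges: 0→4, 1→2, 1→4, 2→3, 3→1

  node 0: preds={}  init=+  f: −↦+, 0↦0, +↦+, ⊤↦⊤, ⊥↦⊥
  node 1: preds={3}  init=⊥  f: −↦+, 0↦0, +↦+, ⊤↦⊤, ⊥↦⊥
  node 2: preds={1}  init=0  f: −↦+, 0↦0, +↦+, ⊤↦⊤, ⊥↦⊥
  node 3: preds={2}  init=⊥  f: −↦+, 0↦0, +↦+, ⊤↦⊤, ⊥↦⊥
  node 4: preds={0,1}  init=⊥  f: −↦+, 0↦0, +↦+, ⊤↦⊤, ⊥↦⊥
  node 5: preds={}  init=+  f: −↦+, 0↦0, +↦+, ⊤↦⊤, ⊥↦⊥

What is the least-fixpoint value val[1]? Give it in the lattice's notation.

Trace (9 dequeues):
  [1] u=0 | in ⊥ | out + | ==
  [2] u=1 | in ⊥ | out ⊥ | ==
  [3] u=2 | in ⊥ | out 0 | ==
  [4] u=3 | in 0 | out 0 | prev ⊥ | push {1}
  [5] u=4 | in + | out + | prev ⊥ | push {}
  [6] u=5 | in ⊥ | out + | ==
  [7] u=1 | in 0 | out 0 | prev ⊥ | push {2,4}
  [8] u=2 | in 0 | out 0 | ==
  [9] u=4 | in ⊤ | out ⊤ | prev + | push {}

Converged values:
  [0] +
  [1] 0
  [2] 0
  [3] 0
  [4] ⊤
  [5] +

0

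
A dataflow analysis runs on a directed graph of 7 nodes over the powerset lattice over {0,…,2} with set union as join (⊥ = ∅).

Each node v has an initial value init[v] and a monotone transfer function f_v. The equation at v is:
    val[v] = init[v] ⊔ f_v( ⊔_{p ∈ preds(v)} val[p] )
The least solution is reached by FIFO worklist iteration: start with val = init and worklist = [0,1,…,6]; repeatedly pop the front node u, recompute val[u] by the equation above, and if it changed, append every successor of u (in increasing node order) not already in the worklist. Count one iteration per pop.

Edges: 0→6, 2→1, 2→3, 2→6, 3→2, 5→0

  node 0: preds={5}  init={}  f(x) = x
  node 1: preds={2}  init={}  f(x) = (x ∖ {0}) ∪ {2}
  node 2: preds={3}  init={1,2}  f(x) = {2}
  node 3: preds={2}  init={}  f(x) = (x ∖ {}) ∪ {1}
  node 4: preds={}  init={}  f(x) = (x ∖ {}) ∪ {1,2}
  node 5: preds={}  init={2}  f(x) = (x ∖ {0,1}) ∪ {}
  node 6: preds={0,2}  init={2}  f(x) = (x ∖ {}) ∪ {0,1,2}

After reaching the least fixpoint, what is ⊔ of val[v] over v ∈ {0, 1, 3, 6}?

Iteration log — 8 steps:
  step 1. node 0  ⊔preds={2}  new={2}  old={}  +wl: 
  step 2. node 1  ⊔preds={1,2}  new={1,2}  old={}  +wl: 
  step 3. node 2  ⊔preds={}  new={1,2}  stable
  step 4. node 3  ⊔preds={1,2}  new={1,2}  old={}  +wl: 2
  step 5. node 4  ⊔preds={}  new={1,2}  old={}  +wl: 
  step 6. node 5  ⊔preds={}  new={2}  stable
  step 7. node 6  ⊔preds={1,2}  new={0,1,2}  old={2}  +wl: 
  step 8. node 2  ⊔preds={1,2}  new={1,2}  stable

Least fixpoint reached:
  node 0: {2}
  node 1: {1,2}
  node 2: {1,2}
  node 3: {1,2}
  node 4: {1,2}
  node 5: {2}
  node 6: {0,1,2}

{0,1,2}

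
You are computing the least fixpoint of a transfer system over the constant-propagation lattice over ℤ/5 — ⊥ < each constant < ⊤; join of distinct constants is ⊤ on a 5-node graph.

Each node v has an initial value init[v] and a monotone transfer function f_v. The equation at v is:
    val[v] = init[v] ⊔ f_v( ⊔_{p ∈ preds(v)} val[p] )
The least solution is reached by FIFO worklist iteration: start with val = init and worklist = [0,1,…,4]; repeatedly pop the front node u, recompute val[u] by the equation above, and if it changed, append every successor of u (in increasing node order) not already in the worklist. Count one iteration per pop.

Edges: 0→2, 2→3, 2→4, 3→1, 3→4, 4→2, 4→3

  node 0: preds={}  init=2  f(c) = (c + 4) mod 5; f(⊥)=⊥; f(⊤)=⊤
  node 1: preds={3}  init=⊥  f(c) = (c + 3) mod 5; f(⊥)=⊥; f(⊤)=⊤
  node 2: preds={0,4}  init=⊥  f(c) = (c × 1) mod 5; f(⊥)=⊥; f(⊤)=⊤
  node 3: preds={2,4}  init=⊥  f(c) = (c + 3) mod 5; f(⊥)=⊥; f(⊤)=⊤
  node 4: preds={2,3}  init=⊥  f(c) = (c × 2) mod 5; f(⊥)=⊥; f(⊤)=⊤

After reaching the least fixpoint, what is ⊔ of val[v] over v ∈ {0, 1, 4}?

⊤

Iteration log — 10 steps:
  step 1. node 0  ⊔preds=⊥  new=2  stable
  step 2. node 1  ⊔preds=⊥  new=⊥  stable
  step 3. node 2  ⊔preds=2  new=2  old=⊥  +wl: 
  step 4. node 3  ⊔preds=2  new=0  old=⊥  +wl: 1
  step 5. node 4  ⊔preds=⊤  new=⊤  old=⊥  +wl: 2,3
  step 6. node 1  ⊔preds=0  new=3  old=⊥  +wl: 
  step 7. node 2  ⊔preds=⊤  new=⊤  old=2  +wl: 4
  step 8. node 3  ⊔preds=⊤  new=⊤  old=0  +wl: 1
  step 9. node 4  ⊔preds=⊤  new=⊤  stable
  step 10. node 1  ⊔preds=⊤  new=⊤  old=3  +wl: 

Least fixpoint reached:
  node 0: 2
  node 1: ⊤
  node 2: ⊤
  node 3: ⊤
  node 4: ⊤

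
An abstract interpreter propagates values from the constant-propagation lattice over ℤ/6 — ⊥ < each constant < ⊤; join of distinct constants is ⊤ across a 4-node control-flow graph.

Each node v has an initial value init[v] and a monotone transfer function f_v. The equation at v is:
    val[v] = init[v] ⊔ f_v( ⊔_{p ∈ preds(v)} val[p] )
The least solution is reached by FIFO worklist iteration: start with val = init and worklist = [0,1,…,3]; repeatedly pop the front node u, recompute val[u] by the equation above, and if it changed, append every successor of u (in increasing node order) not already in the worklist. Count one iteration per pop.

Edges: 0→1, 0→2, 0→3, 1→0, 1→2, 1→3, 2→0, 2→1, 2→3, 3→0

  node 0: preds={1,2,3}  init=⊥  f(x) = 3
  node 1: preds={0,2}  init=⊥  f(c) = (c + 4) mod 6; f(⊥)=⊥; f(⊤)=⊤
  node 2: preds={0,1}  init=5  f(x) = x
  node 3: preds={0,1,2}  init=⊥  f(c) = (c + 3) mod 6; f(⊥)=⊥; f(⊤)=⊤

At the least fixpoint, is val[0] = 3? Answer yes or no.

yes

Trace (6 dequeues):
  [1] u=0 | in 5 | out 3 | prev ⊥ | push {}
  [2] u=1 | in ⊤ | out ⊤ | prev ⊥ | push {0}
  [3] u=2 | in ⊤ | out ⊤ | prev 5 | push {1}
  [4] u=3 | in ⊤ | out ⊤ | prev ⊥ | push {}
  [5] u=0 | in ⊤ | out 3 | ==
  [6] u=1 | in ⊤ | out ⊤ | ==

Converged values:
  [0] 3
  [1] ⊤
  [2] ⊤
  [3] ⊤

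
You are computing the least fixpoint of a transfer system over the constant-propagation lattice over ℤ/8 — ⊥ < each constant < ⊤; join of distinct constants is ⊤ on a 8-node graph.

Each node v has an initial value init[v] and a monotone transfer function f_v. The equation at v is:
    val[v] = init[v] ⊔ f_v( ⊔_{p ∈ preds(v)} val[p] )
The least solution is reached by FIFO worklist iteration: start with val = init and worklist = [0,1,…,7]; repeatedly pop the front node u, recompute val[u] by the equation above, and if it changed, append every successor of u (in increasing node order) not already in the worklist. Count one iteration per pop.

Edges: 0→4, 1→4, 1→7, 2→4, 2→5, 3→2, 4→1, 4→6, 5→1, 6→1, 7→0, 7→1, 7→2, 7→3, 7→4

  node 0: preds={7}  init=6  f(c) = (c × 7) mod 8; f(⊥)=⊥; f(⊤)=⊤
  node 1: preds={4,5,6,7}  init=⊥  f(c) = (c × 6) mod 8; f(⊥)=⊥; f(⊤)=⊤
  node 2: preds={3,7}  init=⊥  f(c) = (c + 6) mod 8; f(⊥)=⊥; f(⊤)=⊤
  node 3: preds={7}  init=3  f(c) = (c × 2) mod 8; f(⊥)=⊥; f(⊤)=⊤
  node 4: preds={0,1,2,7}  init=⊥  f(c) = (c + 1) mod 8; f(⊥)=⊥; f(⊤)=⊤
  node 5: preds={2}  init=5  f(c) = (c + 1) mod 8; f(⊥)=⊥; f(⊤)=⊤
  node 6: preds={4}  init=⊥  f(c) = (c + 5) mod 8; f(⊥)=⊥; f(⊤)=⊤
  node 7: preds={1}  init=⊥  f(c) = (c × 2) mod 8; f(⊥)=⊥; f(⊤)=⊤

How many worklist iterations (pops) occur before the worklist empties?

Worklist (20 pops):
  #1 pop 0: in=⊥ → 6 (no change)
  #2 pop 1: in=5 → 6 (was ⊥); enqueue []
  #3 pop 2: in=3 → 1 (was ⊥); enqueue []
  #4 pop 3: in=⊥ → 3 (no change)
  #5 pop 4: in=⊤ → ⊤ (was ⊥); enqueue [1]
  #6 pop 5: in=1 → ⊤ (was 5); enqueue []
  #7 pop 6: in=⊤ → ⊤ (was ⊥); enqueue []
  #8 pop 7: in=6 → 4 (was ⊥); enqueue [0,2,3,4]
  #9 pop 1: in=⊤ → ⊤ (was 6); enqueue [7]
  #10 pop 0: in=4 → ⊤ (was 6); enqueue []
  #11 pop 2: in=⊤ → ⊤ (was 1); enqueue [5]
  #12 pop 3: in=4 → ⊤ (was 3); enqueue [2]
  #13 pop 4: in=⊤ → ⊤ (no change)
  #14 pop 7: in=⊤ → ⊤ (was 4); enqueue [0,1,3,4]
  #15 pop 5: in=⊤ → ⊤ (no change)
  #16 pop 2: in=⊤ → ⊤ (no change)
  #17 pop 0: in=⊤ → ⊤ (no change)
  #18 pop 1: in=⊤ → ⊤ (no change)
  #19 pop 3: in=⊤ → ⊤ (no change)
  #20 pop 4: in=⊤ → ⊤ (no change)

Fixpoint:
  val[0] = ⊤
  val[1] = ⊤
  val[2] = ⊤
  val[3] = ⊤
  val[4] = ⊤
  val[5] = ⊤
  val[6] = ⊤
  val[7] = ⊤

20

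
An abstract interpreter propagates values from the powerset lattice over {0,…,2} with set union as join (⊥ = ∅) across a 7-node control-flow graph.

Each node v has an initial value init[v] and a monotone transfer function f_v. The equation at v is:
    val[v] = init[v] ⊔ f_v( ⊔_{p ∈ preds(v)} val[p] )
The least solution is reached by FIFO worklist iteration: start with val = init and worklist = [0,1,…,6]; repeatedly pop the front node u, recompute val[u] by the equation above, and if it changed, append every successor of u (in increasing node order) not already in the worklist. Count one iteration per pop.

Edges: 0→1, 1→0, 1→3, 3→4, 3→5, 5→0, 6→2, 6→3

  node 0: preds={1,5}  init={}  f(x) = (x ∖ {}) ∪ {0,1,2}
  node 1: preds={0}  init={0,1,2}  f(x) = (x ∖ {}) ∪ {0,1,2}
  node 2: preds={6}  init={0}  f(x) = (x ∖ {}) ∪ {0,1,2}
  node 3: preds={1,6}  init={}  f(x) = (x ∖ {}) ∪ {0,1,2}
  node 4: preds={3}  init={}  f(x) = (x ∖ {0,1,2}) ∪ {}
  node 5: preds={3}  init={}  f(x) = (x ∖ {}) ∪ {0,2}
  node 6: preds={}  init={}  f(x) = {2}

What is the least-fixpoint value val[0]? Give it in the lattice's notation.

Worklist (10 pops):
  #1 pop 0: in={0,1,2} → {0,1,2} (was {}); enqueue []
  #2 pop 1: in={0,1,2} → {0,1,2} (no change)
  #3 pop 2: in={} → {0,1,2} (was {0}); enqueue []
  #4 pop 3: in={0,1,2} → {0,1,2} (was {}); enqueue []
  #5 pop 4: in={0,1,2} → {} (no change)
  #6 pop 5: in={0,1,2} → {0,1,2} (was {}); enqueue [0]
  #7 pop 6: in={} → {2} (was {}); enqueue [2,3]
  #8 pop 0: in={0,1,2} → {0,1,2} (no change)
  #9 pop 2: in={2} → {0,1,2} (no change)
  #10 pop 3: in={0,1,2} → {0,1,2} (no change)

Fixpoint:
  val[0] = {0,1,2}
  val[1] = {0,1,2}
  val[2] = {0,1,2}
  val[3] = {0,1,2}
  val[4] = {}
  val[5] = {0,1,2}
  val[6] = {2}

{0,1,2}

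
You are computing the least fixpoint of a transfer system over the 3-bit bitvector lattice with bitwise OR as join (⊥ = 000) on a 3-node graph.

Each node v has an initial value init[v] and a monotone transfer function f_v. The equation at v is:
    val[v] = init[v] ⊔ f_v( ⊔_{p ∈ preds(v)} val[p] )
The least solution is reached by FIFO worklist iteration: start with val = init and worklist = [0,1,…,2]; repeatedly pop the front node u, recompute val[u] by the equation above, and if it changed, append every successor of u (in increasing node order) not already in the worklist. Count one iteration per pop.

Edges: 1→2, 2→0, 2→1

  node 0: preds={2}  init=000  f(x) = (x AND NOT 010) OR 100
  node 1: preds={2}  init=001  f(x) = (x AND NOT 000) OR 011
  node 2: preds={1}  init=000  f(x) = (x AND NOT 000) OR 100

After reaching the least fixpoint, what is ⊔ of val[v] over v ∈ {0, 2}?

111

Iteration log — 6 steps:
  step 1. node 0  ⊔preds=000  new=100  old=000  +wl: 
  step 2. node 1  ⊔preds=000  new=011  old=001  +wl: 
  step 3. node 2  ⊔preds=011  new=111  old=000  +wl: 0,1
  step 4. node 0  ⊔preds=111  new=101  old=100  +wl: 
  step 5. node 1  ⊔preds=111  new=111  old=011  +wl: 2
  step 6. node 2  ⊔preds=111  new=111  stable

Least fixpoint reached:
  node 0: 101
  node 1: 111
  node 2: 111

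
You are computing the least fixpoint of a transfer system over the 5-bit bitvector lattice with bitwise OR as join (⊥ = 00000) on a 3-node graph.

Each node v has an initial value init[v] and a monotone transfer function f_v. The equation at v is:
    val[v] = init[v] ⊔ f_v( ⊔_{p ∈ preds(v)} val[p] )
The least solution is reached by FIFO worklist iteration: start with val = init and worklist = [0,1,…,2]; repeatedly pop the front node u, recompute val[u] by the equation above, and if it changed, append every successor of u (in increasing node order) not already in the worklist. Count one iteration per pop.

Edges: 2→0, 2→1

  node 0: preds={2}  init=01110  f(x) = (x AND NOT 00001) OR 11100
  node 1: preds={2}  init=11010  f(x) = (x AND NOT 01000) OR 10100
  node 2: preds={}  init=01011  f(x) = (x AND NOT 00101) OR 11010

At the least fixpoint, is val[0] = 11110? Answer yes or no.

yes

Trace (5 dequeues):
  [1] u=0 | in 01011 | out 11110 | prev 01110 | push {}
  [2] u=1 | in 01011 | out 11111 | prev 11010 | push {}
  [3] u=2 | in 00000 | out 11011 | prev 01011 | push {0,1}
  [4] u=0 | in 11011 | out 11110 | ==
  [5] u=1 | in 11011 | out 11111 | ==

Converged values:
  [0] 11110
  [1] 11111
  [2] 11011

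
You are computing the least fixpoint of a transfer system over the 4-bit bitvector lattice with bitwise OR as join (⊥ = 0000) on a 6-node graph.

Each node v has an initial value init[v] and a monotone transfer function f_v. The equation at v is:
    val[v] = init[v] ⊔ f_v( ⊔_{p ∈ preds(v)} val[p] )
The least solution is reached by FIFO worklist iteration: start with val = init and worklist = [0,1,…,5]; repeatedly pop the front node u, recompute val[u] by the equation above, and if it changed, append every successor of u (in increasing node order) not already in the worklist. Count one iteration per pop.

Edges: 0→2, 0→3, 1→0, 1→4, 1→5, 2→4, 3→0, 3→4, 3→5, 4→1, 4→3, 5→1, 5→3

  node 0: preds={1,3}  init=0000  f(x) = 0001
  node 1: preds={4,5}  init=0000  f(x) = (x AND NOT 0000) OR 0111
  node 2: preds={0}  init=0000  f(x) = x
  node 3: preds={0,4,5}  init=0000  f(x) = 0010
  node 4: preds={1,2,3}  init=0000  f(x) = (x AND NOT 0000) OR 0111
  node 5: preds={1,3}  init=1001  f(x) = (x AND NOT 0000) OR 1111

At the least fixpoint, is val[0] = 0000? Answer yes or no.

no

Trace (9 dequeues):
  [1] u=0 | in 0000 | out 0001 | prev 0000 | push {}
  [2] u=1 | in 1001 | out 1111 | prev 0000 | push {0}
  [3] u=2 | in 0001 | out 0001 | prev 0000 | push {}
  [4] u=3 | in 1001 | out 0010 | prev 0000 | push {}
  [5] u=4 | in 1111 | out 1111 | prev 0000 | push {1,3}
  [6] u=5 | in 1111 | out 1111 | prev 1001 | push {}
  [7] u=0 | in 1111 | out 0001 | ==
  [8] u=1 | in 1111 | out 1111 | ==
  [9] u=3 | in 1111 | out 0010 | ==

Converged values:
  [0] 0001
  [1] 1111
  [2] 0001
  [3] 0010
  [4] 1111
  [5] 1111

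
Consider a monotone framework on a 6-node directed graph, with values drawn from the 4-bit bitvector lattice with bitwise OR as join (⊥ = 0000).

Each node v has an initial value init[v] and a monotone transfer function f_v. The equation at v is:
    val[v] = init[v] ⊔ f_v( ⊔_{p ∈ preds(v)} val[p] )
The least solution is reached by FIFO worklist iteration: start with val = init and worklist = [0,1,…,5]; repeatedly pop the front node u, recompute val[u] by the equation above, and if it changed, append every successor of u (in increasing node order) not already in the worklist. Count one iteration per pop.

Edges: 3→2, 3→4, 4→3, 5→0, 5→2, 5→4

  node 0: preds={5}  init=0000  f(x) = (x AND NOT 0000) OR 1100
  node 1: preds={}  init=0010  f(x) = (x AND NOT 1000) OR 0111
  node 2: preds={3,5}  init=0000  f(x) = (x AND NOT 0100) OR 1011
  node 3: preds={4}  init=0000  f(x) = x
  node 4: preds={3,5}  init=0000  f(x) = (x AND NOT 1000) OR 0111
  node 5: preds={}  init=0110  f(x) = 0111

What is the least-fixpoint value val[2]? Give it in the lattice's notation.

Trace (10 dequeues):
  [1] u=0 | in 0110 | out 1110 | prev 0000 | push {}
  [2] u=1 | in 0000 | out 0111 | prev 0010 | push {}
  [3] u=2 | in 0110 | out 1011 | prev 0000 | push {}
  [4] u=3 | in 0000 | out 0000 | ==
  [5] u=4 | in 0110 | out 0111 | prev 0000 | push {3}
  [6] u=5 | in 0000 | out 0111 | prev 0110 | push {0,2,4}
  [7] u=3 | in 0111 | out 0111 | prev 0000 | push {}
  [8] u=0 | in 0111 | out 1111 | prev 1110 | push {}
  [9] u=2 | in 0111 | out 1011 | ==
  [10] u=4 | in 0111 | out 0111 | ==

Converged values:
  [0] 1111
  [1] 0111
  [2] 1011
  [3] 0111
  [4] 0111
  [5] 0111

1011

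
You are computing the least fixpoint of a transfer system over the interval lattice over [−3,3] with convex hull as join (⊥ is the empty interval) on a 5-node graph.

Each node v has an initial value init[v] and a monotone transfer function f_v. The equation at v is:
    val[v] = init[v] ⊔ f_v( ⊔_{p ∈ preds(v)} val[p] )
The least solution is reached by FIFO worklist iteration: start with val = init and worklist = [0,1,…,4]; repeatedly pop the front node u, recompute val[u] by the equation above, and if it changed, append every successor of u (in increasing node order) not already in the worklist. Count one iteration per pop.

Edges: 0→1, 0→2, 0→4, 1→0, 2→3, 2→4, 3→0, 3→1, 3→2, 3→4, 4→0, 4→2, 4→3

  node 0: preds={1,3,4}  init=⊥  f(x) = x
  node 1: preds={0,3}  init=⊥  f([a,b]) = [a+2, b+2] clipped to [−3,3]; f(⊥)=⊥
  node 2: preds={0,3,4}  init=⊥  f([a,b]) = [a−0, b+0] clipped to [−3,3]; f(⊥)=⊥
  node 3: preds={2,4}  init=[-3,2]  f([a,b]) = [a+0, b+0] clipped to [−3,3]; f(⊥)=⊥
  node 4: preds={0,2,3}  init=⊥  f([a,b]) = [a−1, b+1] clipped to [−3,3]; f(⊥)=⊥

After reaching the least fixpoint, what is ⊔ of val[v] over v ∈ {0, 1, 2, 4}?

[-3,3]

Trace (12 dequeues):
  [1] u=0 | in [-3,2] | out [-3,2] | prev ⊥ | push {}
  [2] u=1 | in [-3,2] | out [-1,3] | prev ⊥ | push {0}
  [3] u=2 | in [-3,2] | out [-3,2] | prev ⊥ | push {}
  [4] u=3 | in [-3,2] | out [-3,2] | ==
  [5] u=4 | in [-3,2] | out [-3,3] | prev ⊥ | push {2,3}
  [6] u=0 | in [-3,3] | out [-3,3] | prev [-3,2] | push {1,4}
  [7] u=2 | in [-3,3] | out [-3,3] | prev [-3,2] | push {}
  [8] u=3 | in [-3,3] | out [-3,3] | prev [-3,2] | push {0,2}
  [9] u=1 | in [-3,3] | out [-1,3] | ==
  [10] u=4 | in [-3,3] | out [-3,3] | ==
  [11] u=0 | in [-3,3] | out [-3,3] | ==
  [12] u=2 | in [-3,3] | out [-3,3] | ==

Converged values:
  [0] [-3,3]
  [1] [-1,3]
  [2] [-3,3]
  [3] [-3,3]
  [4] [-3,3]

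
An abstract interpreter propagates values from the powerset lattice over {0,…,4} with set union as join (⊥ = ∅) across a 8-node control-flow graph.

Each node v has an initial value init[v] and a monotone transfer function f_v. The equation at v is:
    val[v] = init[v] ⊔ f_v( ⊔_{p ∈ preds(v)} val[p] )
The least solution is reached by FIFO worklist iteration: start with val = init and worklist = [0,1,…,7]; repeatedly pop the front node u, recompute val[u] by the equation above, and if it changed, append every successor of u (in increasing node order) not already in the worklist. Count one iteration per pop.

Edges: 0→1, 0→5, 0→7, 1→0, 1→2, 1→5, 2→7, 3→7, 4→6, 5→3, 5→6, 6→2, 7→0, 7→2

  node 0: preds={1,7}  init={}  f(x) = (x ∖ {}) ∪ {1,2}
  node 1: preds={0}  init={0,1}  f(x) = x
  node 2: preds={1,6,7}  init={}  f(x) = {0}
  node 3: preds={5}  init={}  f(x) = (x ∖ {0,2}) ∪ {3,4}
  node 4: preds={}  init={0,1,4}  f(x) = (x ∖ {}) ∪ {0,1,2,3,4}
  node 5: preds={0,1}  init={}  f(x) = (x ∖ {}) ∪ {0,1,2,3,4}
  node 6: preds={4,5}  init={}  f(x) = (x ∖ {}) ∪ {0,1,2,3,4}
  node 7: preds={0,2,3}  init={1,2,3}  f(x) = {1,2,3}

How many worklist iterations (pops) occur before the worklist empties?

12

Iteration log — 12 steps:
  step 1. node 0  ⊔preds={0,1,2,3}  new={0,1,2,3}  old={}  +wl: 
  step 2. node 1  ⊔preds={0,1,2,3}  new={0,1,2,3}  old={0,1}  +wl: 0
  step 3. node 2  ⊔preds={0,1,2,3}  new={0}  old={}  +wl: 
  step 4. node 3  ⊔preds={}  new={3,4}  old={}  +wl: 
  step 5. node 4  ⊔preds={}  new={0,1,2,3,4}  old={0,1,4}  +wl: 
  step 6. node 5  ⊔preds={0,1,2,3}  new={0,1,2,3,4}  old={}  +wl: 3
  step 7. node 6  ⊔preds={0,1,2,3,4}  new={0,1,2,3,4}  old={}  +wl: 2
  step 8. node 7  ⊔preds={0,1,2,3,4}  new={1,2,3}  stable
  step 9. node 0  ⊔preds={0,1,2,3}  new={0,1,2,3}  stable
  step 10. node 3  ⊔preds={0,1,2,3,4}  new={1,3,4}  old={3,4}  +wl: 7
  step 11. node 2  ⊔preds={0,1,2,3,4}  new={0}  stable
  step 12. node 7  ⊔preds={0,1,2,3,4}  new={1,2,3}  stable

Least fixpoint reached:
  node 0: {0,1,2,3}
  node 1: {0,1,2,3}
  node 2: {0}
  node 3: {1,3,4}
  node 4: {0,1,2,3,4}
  node 5: {0,1,2,3,4}
  node 6: {0,1,2,3,4}
  node 7: {1,2,3}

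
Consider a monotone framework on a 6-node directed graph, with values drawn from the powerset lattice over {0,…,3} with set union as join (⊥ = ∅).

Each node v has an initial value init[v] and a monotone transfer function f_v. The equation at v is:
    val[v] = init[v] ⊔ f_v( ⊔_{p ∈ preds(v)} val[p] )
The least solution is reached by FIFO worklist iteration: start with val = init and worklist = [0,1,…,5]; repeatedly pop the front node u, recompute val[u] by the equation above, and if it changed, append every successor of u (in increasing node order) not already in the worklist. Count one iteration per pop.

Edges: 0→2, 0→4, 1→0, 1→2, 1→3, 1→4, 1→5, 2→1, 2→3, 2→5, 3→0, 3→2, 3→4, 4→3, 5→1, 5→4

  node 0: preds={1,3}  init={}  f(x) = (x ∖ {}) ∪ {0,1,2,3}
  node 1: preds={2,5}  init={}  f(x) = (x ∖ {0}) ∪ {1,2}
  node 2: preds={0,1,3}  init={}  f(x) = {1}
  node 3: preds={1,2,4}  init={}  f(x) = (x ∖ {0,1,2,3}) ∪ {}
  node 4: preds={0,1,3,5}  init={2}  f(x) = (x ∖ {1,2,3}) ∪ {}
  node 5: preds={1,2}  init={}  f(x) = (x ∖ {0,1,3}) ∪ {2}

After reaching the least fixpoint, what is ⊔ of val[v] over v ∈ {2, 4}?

Trace (10 dequeues):
  [1] u=0 | in {} | out {0,1,2,3} | prev {} | push {}
  [2] u=1 | in {} | out {1,2} | prev {} | push {0}
  [3] u=2 | in {0,1,2,3} | out {1} | prev {} | push {1}
  [4] u=3 | in {1,2} | out {} | ==
  [5] u=4 | in {0,1,2,3} | out {0,2} | prev {2} | push {3}
  [6] u=5 | in {1,2} | out {2} | prev {} | push {4}
  [7] u=0 | in {1,2} | out {0,1,2,3} | ==
  [8] u=1 | in {1,2} | out {1,2} | ==
  [9] u=3 | in {0,1,2} | out {} | ==
  [10] u=4 | in {0,1,2,3} | out {0,2} | ==

Converged values:
  [0] {0,1,2,3}
  [1] {1,2}
  [2] {1}
  [3] {}
  [4] {0,2}
  [5] {2}

{0,1,2}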